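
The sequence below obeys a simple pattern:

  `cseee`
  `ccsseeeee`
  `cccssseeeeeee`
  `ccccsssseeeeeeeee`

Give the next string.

cccccssssseeeeeeeeeee

Term n consists of n c's, followed by n s's, followed by 2n+1 e's (n = 1, 2, …).
For the next term, n = 5, so the run lengths are 5, 5, 11.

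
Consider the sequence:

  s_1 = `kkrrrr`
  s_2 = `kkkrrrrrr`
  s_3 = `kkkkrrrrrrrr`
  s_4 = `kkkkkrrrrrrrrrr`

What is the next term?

kkkkkkrrrrrrrrrrrr

Term n consists of n k's, followed by 2n r's, where the shown terms are n = 2, 3, 4, 5.
Setting n = 6 gives 6, 12 characters in each block.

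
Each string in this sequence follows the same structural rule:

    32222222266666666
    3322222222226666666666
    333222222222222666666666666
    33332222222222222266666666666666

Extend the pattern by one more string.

The n-th term is n-2 3's then 2n+2 2's then 2n+2 6's, where the shown terms are n = 3, 4, 5, 6.
Setting n = 7 gives 5, 16, 16 characters in each block.

3333322222222222222226666666666666666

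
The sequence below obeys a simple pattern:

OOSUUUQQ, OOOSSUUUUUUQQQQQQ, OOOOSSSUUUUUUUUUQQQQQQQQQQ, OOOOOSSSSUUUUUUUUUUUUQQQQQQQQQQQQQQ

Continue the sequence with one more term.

The n-th term is n+1 O's then n S's then 3n U's then 4n-2 Q's (n = 1, 2, …).
For the next term, n = 5, so the run lengths are 6, 5, 15, 18.

OOOOOOSSSSSUUUUUUUUUUUUUUUQQQQQQQQQQQQQQQQQQ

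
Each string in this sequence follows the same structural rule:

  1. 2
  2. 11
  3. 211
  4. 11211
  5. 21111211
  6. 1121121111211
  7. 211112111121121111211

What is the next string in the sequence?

1121121111211211112111121121111211

From term 3 onward, concatenate the second-to-last term with the last: 2·11 = 211, 11·211 = 11211, …
Continuing: 1121121111211 · 211112111121121111211 gives term 8.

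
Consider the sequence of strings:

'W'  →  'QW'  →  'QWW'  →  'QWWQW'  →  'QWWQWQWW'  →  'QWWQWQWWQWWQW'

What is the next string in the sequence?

Each term (from the third on) is the previous term followed by the one before it: term 3 = QW·W = QWW.
So term 7 is QWWQWQWWQWWQW·QWWQWQWW.

QWWQWQWWQWWQWQWWQWQWW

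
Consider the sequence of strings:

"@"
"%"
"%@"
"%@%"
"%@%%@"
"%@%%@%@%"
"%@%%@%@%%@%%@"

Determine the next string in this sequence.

From term 3 onward, concatenate the last term with the second-to-last: %·@ = %@, %@·% = %@%, …
The next term joins %@%%@%@%%@%%@ and %@%%@%@%.

%@%%@%@%%@%%@%@%%@%@%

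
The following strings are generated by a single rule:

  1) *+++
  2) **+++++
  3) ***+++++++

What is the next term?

****+++++++++

Reading off run lengths: * runs 1, 2, 3; + runs 3, 5, 7 — each is linear in n (n = 1, 2, …).
Setting n = 4 gives 4, 9 characters in each block.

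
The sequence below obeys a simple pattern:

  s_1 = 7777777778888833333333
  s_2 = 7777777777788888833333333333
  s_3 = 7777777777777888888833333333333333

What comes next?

7777777777777778888888833333333333333333

The n-th term is 2n+3 7's then n+2 8's then 3n-1 3's, where the shown terms are n = 3, 4, 5.
Setting n = 6 gives 15, 8, 17 characters in each block.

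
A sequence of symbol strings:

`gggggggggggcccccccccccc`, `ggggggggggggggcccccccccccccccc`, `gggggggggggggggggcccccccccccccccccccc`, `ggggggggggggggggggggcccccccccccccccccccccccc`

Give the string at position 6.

ggggggggggggggggggggggggggcccccccccccccccccccccccccccccccc

Each string has the form g^{3n+2} c^{4n}, where the shown terms are n = 3, 4, 5, 6.
For term 6, n = 8, so the run lengths are 26, 32.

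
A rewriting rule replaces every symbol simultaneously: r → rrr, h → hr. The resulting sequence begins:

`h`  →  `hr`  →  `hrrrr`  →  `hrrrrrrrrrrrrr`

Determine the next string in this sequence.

hrrrrrrrrrrrrrrrrrrrrrrrrrrrrrrrrrrrrrrrr

φ(hrrrrrrrrrrrrr) expands symbol-by-symbol to hr rrr rrr rrr rrr rrr rrr rrr rrr rrr rrr rrr rrr rrr; joining the 14 pieces gives the next term.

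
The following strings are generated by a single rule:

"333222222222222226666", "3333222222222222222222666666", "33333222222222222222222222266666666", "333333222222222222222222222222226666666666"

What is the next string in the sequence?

3333333222222222222222222222222222222666666666666

Each string has the form 3^{n} 2^{4n+2} 6^{2n-2}, where the shown terms are n = 3, 4, 5, 6.
For the next term, n = 7, so the run lengths are 7, 30, 12.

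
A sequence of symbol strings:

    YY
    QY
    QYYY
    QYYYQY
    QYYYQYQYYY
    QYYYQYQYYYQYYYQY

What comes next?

QYYYQYQYYYQYYYQYQYYYQYQYYY

From term 3 onward, concatenate the last term with the second-to-last: QY·YY = QYYY, QYYY·QY = QYYYQY, …
Continuing: QYYYQYQYYYQYYYQY · QYYYQYQYYY gives term 7.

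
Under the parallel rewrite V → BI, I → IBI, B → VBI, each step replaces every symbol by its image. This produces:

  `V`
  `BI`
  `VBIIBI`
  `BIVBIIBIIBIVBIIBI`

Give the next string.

VBIIBIBIVBIIBIIBIVBIIBIIBIVBIIBIBIVBIIBIIBIVBIIBI

Applying the rule to each of the 17 symbols of BIVBIIBIIBIVBIIBI gives the pieces VBI IBI BI VBI IBI IBI VBI IBI IBI VBI IBI BI VBI IBI IBI VBI IBI, which concatenate to the answer.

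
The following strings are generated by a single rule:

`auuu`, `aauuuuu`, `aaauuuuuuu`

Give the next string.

aaaauuuuuuuuu

Term n consists of n a's, followed by 2n+1 u's (n = 1, 2, …).
Setting n = 4 gives 4, 9 characters in each block.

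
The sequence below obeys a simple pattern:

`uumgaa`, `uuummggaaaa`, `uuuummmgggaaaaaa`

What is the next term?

Reading off run lengths: u runs 2, 3, 4; m runs 1, 2, 3; g runs 1, 2, 3; a runs 2, 4, 6 — each is linear in n (n = 1, 2, …).
For the next term, n = 4, so the run lengths are 5, 4, 4, 8.

uuuuummmmggggaaaaaaaa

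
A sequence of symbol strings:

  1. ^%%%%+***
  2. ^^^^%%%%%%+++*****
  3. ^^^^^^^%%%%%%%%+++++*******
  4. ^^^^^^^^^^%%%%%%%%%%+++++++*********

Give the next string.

Reading off run lengths: ^ runs 1, 4, 7, 10; % runs 4, 6, 8, 10; + runs 1, 3, 5, 7; * runs 3, 5, 7, 9 — each is linear in n (n = 1, 2, …).
For the next term, n = 5, so the run lengths are 13, 12, 9, 11.

^^^^^^^^^^^^^%%%%%%%%%%%%+++++++++***********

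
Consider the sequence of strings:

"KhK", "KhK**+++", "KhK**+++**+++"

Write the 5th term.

Each term is the previous one with **+++ appended.
From KhK**+++**+++, 2 further steps: KhK**+++**+++ → KhK**+++**+++**+++ → (answer).

KhK**+++**+++**+++**+++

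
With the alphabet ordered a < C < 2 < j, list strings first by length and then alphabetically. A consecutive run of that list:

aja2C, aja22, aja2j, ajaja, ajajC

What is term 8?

ajCaa

Continuing the enumeration 3 steps past ajajC: ajajC → ajaj2 → ajajj → (answer).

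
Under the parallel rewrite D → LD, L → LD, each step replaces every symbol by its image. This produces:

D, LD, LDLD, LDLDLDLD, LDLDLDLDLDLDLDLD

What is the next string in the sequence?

LDLDLDLDLDLDLDLDLDLDLDLDLDLDLDLD

Applying the rule to each of the 16 symbols of LDLDLDLDLDLDLDLD gives the pieces LD LD LD LD LD LD LD LD LD LD LD LD LD LD LD LD, which concatenate to the answer.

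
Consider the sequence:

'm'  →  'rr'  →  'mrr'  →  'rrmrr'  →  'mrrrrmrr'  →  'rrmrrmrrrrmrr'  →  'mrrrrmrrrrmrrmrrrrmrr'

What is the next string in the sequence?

rrmrrmrrrrmrrmrrrrmrrrrmrrmrrrrmrr

Each term (from the third on) is the two preceding terms concatenated in order: term 3 = m·rr = mrr.
Continuing: rrmrrmrrrrmrr · mrrrrmrrrrmrrmrrrrmrr gives term 8.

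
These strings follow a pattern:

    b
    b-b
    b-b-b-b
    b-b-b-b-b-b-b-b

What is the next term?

s(k+1) = s(k)·-·s(k) — each term doubles the last with '-' between the halves.
Doubling b-b-b-b-b-b-b-b with '-' between the halves:

b-b-b-b-b-b-b-b-b-b-b-b-b-b-b-b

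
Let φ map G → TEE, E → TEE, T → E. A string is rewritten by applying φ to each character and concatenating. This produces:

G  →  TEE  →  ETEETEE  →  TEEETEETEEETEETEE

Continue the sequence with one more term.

Replace each of the 17 characters of TEEETEETEEETEETEE in place — E TEE TEE TEE E TEE TEE E TEE TEE TEE E TEE TEE E TEE TEE — and concatenate.

ETEETEETEEETEETEEETEETEETEEETEETEEETEETEE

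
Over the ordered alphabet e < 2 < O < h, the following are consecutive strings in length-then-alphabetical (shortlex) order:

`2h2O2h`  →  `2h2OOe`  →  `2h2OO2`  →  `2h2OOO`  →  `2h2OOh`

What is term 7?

Advancing 2 positions from 2h2OOh through 2h2OOh → 2h2Ohe reaches term 7.

2h2Oh2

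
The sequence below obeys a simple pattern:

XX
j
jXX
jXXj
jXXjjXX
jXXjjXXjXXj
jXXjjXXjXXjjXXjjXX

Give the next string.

This is a Fibonacci-style word recurrence s(k) = s(k−1)·s(k−2): e.g. j·XX = jXX.
Continuing: jXXjjXXjXXjjXXjjXX · jXXjjXXjXXj gives term 8.

jXXjjXXjXXjjXXjjXXjXXjjXXjXXj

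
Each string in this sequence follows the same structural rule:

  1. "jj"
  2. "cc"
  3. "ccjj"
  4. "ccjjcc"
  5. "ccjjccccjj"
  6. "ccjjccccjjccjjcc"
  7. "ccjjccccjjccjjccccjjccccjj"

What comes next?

Each term (from the third on) is the previous term followed by the one before it: term 3 = cc·jj = ccjj.
The next term joins ccjjccccjjccjjccccjjccccjj and ccjjccccjjccjjcc.

ccjjccccjjccjjccccjjccccjjccjjccccjjccjjcc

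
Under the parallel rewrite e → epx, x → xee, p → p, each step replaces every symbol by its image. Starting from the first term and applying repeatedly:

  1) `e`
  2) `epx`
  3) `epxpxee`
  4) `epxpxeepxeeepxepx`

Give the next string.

epxpxeepxeeepxepxpxeeepxepxepxpxeeepxpxee

Applying the rule to each of the 17 symbols of epxpxeepxeeepxepx gives the pieces epx p xee p xee epx epx p xee epx epx epx p xee epx p xee, which concatenate to the answer.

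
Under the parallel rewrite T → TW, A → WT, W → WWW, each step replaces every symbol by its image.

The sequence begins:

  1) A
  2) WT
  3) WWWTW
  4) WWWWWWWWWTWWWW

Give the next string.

Rewriting the 14 symbols of WWWWWWWWWTWWWW one by one yields WWW WWW WWW WWW WWW WWW WWW WWW WWW TW WWW WWW WWW WWW; concatenated:

WWWWWWWWWWWWWWWWWWWWWWWWWWWTWWWWWWWWWWWWW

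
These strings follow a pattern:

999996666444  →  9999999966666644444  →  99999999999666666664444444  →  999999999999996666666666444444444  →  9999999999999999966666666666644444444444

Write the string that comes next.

99999999999999999999666666666666664444444444444

Each string has the form 9^{3n+2} 6^{2n+2} 4^{2n+1} (n = 1, 2, …).
Setting n = 6 gives 20, 14, 13 characters in each block.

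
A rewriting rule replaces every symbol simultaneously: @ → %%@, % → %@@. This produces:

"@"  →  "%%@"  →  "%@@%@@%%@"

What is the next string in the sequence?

%@@%%@%%@%@@%%@%%@%@@%@@%%@

Apply φ to %@@%@@%%@ symbol by symbol: %→%@@, @→%%@, @→%%@, %→%@@, @→%%@, @→%%@, %→%@@, %→%@@, @→%%@; joined: %@@ %%@ %%@ %@@ %%@ %%@ %@@ %@@ %%@.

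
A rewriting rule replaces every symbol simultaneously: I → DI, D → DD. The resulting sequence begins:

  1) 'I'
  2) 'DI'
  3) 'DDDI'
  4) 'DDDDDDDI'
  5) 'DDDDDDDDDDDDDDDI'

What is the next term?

Applying the rule to each of the 16 symbols of DDDDDDDDDDDDDDDI gives the pieces DD DD DD DD DD DD DD DD DD DD DD DD DD DD DD DI, which concatenate to the answer.

DDDDDDDDDDDDDDDDDDDDDDDDDDDDDDDI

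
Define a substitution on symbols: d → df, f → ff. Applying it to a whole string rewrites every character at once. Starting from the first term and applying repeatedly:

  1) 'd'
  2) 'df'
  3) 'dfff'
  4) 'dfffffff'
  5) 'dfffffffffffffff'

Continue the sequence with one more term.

dfffffffffffffffffffffffffffffff

Applying the rule to each of the 16 symbols of dfffffffffffffff gives the pieces df ff ff ff ff ff ff ff ff ff ff ff ff ff ff ff, which concatenate to the answer.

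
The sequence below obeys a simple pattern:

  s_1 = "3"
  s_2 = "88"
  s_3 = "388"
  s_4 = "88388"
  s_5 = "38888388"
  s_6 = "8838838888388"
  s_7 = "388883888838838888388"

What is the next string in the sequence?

From term 3 onward, concatenate the second-to-last term with the last: 3·88 = 388, 88·388 = 88388, …
Continuing: 8838838888388 · 388883888838838888388 gives term 8.

8838838888388388883888838838888388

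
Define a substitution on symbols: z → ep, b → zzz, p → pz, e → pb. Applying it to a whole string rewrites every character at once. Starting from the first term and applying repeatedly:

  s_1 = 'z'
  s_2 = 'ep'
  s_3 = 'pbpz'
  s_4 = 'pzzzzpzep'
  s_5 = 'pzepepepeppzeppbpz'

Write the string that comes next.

Applying the rule to each of the 18 symbols of pzepepepeppzeppbpz gives the pieces pz ep pb pz pb pz pb pz pb pz pz ep pb pz pz zzz pz ep, which concatenate to the answer.

pzeppbpzpbpzpbpzpbpzpzeppbpzpzzzzpzep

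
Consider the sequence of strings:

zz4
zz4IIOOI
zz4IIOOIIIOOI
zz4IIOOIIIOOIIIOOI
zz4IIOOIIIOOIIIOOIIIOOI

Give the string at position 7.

zz4IIOOIIIOOIIIOOIIIOOIIIOOIIIOOI

Each term is the previous one with IIOOI appended.
From zz4IIOOIIIOOIIIOOIIIOOI, 2 further steps: zz4IIOOIIIOOIIIOOIIIOOI → zz4IIOOIIIOOIIIOOIIIOOIIIOOI → (answer).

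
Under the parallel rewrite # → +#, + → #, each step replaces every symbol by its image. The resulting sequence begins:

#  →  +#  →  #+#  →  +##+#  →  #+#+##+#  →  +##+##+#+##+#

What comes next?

#+#+##+#+##+##+#+##+#

Applying the rule to each of the 13 symbols of +##+##+#+##+# gives the pieces # +# +# # +# +# # +# # +# +# # +#, which concatenate to the answer.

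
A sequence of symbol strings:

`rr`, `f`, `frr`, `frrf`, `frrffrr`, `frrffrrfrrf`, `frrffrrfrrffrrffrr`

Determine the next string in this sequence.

Each term (from the third on) is the previous term followed by the one before it: term 3 = f·rr = frr.
So term 8 is frrffrrfrrffrrffrr·frrffrrfrrf.

frrffrrfrrffrrffrrfrrffrrfrrf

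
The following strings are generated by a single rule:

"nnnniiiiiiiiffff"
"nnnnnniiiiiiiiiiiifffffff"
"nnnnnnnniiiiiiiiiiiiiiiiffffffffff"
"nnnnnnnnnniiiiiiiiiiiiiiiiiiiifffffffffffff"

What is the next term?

nnnnnnnnnnnniiiiiiiiiiiiiiiiiiiiiiiiffffffffffffffff

Term n consists of 2n n's, followed by 4n i's, followed by 3n-2 f's, where the shown terms are n = 2, 3, 4, 5.
Setting n = 6 gives 12, 24, 16 characters in each block.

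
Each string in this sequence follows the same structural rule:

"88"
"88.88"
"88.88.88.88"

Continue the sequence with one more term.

Every step duplicates the string with '.' between the halves.
Doubling 88.88.88.88 with '.' between the halves:

88.88.88.88.88.88.88.88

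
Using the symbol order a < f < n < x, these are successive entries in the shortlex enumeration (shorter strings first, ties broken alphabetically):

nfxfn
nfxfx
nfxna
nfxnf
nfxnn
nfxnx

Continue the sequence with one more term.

Treat nfxnx as a base-4 numeral over the given alphabet and add one, carrying through any trailing x's.

nfxxa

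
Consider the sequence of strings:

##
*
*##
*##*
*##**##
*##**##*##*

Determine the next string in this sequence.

*##**##*##**##**##

Each term (from the third on) is the previous term followed by the one before it: term 3 = *·## = *##.
The next term joins *##**##*##* and *##**##.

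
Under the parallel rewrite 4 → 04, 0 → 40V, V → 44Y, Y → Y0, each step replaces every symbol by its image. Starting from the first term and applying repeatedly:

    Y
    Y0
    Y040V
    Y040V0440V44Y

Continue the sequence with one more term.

Rewriting the 13 symbols of Y040V0440V44Y one by one yields Y0 40V 04 40V 44Y 40V 04 04 40V 44Y 04 04 Y0; concatenated:

Y040V0440V44Y40V040440V44Y0404Y0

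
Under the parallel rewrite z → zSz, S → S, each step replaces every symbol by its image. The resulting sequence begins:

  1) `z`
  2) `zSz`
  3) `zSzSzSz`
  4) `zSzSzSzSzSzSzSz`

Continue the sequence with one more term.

zSzSzSzSzSzSzSzSzSzSzSzSzSzSzSz

φ(zSzSzSzSzSzSzSz) expands symbol-by-symbol to zSz S zSz S zSz S zSz S zSz S zSz S zSz S zSz; joining the 15 pieces gives the next term.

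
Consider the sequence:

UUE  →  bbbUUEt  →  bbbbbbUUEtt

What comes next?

bbbbbbbbbUUEttt

s(k+1) = bbb·s(k)·t, so each term gains bbb as a prefix and t as a suffix.
One more step from bbbbbbUUEtt gives the answer.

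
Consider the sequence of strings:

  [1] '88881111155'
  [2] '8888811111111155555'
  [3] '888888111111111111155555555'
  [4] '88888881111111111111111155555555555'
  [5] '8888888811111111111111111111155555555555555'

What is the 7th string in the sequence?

88888888881111111111111111111111111111155555555555555555555

Term n consists of n+3 8's, followed by 4n+1 1's, followed by 3n-1 5's (n = 1, 2, …).
At n = 7 the blocks have lengths 10, 29, 20.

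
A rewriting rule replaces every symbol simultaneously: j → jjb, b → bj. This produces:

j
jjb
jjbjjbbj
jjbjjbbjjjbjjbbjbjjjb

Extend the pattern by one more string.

jjbjjbbjjjbjjbbjbjjjbjjbjjbbjjjbjjbbjbjjjbbjjjbjjbjjbbj

Replace each of the 21 characters of jjbjjbbjjjbjjbbjbjjjb in place — jjb jjb bj jjb jjb bj bj jjb jjb jjb bj jjb jjb bj bj jjb bj jjb jjb jjb bj — and concatenate.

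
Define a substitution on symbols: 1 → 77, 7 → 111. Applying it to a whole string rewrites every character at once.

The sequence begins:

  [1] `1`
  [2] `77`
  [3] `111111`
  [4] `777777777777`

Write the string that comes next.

111111111111111111111111111111111111

Rewriting each symbol of 777777777777: 7→111, 7→111, 7→111, 7→111, 7→111, 7→111, 7→111, 7→111, 7→111, 7→111, 7→111, 7→111, which concatenates to 111 111 111 111 111 111 111 111 111 111 111 111.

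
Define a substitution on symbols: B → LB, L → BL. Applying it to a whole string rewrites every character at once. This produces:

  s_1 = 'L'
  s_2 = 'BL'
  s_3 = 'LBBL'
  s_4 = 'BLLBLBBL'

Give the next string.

LBBLBLLBBLLBLBBL

Apply φ to BLLBLBBL symbol by symbol: B→LB, L→BL, L→BL, B→LB, L→BL, B→LB, B→LB, L→BL; joined: LB BL BL LB BL LB LB BL.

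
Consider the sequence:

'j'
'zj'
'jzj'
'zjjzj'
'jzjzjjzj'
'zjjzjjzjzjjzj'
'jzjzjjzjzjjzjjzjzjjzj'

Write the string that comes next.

zjjzjjzjzjjzjjzjzjjzjzjjzjjzjzjjzj

This is a Fibonacci-style word recurrence s(k) = s(k−2)·s(k−1): e.g. j·zj = jzj.
The next term joins zjjzjjzjzjjzj and jzjzjjzjzjjzjjzjzjjzj.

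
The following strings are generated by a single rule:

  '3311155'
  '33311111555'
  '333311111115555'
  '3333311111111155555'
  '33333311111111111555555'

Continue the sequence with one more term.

333333311111111111115555555

The n-th term is n+1 3's then 2n+1 1's then n+1 5's (n = 1, 2, …).
For the next term, n = 6, so the run lengths are 7, 13, 7.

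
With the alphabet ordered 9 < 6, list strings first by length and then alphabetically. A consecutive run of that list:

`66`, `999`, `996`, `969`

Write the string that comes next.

966

Treat 969 as a base-2 numeral over the given alphabet and add one, carrying through any trailing 6's.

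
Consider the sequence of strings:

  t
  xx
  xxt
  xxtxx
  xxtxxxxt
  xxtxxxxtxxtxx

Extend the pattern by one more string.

xxtxxxxtxxtxxxxtxxxxt

This is a Fibonacci-style word recurrence s(k) = s(k−1)·s(k−2): e.g. xx·t = xxt.
Continuing: xxtxxxxtxxtxx · xxtxxxxt gives term 7.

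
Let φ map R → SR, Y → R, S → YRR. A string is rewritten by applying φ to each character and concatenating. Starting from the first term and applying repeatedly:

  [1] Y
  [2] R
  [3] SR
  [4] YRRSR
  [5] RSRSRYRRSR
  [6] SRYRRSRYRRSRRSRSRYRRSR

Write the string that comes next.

Rewriting the 22 symbols of SRYRRSRYRRSRRSRSRYRRSR one by one yields YRR SR R SR SR YRR SR R SR SR YRR SR SR YRR SR YRR SR R SR SR YRR SR; concatenated:

YRRSRRSRSRYRRSRRSRSRYRRSRSRYRRSRYRRSRRSRSRYRRSR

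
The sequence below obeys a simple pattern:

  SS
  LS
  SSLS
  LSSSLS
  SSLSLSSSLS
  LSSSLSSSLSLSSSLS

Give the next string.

This is a Fibonacci-style word recurrence s(k) = s(k−2)·s(k−1): e.g. SS·LS = SSLS.
Continuing: SSLSLSSSLS · LSSSLSSSLSLSSSLS gives term 7.

SSLSLSSSLSLSSSLSSSLSLSSSLS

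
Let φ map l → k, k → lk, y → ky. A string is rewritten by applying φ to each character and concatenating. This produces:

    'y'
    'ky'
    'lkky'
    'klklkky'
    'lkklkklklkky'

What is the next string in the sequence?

Apply φ to lkklkklklkky symbol by symbol: l→k, k→lk, k→lk, l→k, k→lk, k→lk, l→k, k→lk, l→k, k→lk, k→lk, y→ky; joined: k lk lk k lk lk k lk k lk lk ky.

klklkklklkklkklklkky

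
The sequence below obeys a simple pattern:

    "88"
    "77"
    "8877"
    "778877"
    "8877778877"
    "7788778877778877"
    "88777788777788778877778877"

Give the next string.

Each term (from the third on) is the two preceding terms concatenated in order: term 3 = 88·77 = 8877.
The next term joins 7788778877778877 and 88777788777788778877778877.

778877887777887788777788777788778877778877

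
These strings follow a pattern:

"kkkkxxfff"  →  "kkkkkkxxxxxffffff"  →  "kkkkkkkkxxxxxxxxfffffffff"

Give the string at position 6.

kkkkkkkkkkkkkkxxxxxxxxxxxxxxxxxffffffffffffffffff

Each string has the form k^{2n+2} x^{3n-1} f^{3n} (n = 1, 2, …).
Setting n = 6 gives 14, 17, 18 characters in each block.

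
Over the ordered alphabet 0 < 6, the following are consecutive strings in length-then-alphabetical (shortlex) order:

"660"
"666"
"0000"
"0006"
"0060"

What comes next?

0066

Find the rightmost character of 0060 below 6, bump it to the next letter, and reset everything to its right to 0.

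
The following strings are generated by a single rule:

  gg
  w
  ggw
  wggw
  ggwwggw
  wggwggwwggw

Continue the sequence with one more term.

ggwwggwwggwggwwggw

From term 3 onward, concatenate the second-to-last term with the last: gg·w = ggw, w·ggw = wggw, …
So term 7 is ggwwggw·wggwggwwggw.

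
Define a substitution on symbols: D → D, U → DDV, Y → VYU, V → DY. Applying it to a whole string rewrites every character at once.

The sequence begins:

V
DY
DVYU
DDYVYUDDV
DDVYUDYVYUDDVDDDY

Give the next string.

Rewriting the 17 symbols of DDVYUDYVYUDDVDDDY one by one yields D D DY VYU DDV D VYU DY VYU DDV D D DY D D D VYU; concatenated:

DDDYVYUDDVDVYUDYVYUDDVDDDYDDDVYU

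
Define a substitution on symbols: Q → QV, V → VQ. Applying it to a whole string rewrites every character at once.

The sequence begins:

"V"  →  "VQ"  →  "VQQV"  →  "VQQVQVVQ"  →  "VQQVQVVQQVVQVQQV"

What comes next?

Replace each of the 16 characters of VQQVQVVQQVVQVQQV in place — VQ QV QV VQ QV VQ VQ QV QV VQ VQ QV VQ QV QV VQ — and concatenate.

VQQVQVVQQVVQVQQVQVVQVQQVVQQVQVVQ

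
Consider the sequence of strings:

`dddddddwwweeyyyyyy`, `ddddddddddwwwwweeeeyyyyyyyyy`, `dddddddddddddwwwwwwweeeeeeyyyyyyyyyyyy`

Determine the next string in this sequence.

The n-th term is 3n+1 d's then 2n-1 w's then 2n-2 e's then 3n y's, where the shown terms are n = 2, 3, 4.
Setting n = 5 gives 16, 9, 8, 15 characters in each block.

ddddddddddddddddwwwwwwwwweeeeeeeeyyyyyyyyyyyyyyy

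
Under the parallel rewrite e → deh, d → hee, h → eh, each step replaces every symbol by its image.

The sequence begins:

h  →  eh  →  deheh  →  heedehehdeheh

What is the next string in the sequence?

Rewriting the 13 symbols of heedehehdeheh one by one yields eh deh deh hee deh eh deh eh hee deh eh deh eh; concatenated:

ehdehdehheedehehdehehheedehehdeheh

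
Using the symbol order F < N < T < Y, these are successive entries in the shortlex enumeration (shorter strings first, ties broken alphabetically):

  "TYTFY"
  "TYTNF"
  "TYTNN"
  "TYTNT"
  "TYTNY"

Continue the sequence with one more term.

TYTTF

The successor of TYTNY increments the rightmost position that isn't already Y and resets every position after it to F.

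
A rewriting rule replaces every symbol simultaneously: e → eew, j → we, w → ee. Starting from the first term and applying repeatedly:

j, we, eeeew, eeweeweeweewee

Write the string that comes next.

eeweeweeeeweeweeeeweeweeeeweeweeeeweew

φ(eeweeweeweewee) expands symbol-by-symbol to eew eew ee eew eew ee eew eew ee eew eew ee eew eew; joining the 14 pieces gives the next term.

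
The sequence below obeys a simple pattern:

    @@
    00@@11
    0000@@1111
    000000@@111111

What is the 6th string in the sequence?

Every step adds 00 to the front and 11 to the end of the previous string.
From 000000@@111111, 2 further steps: 000000@@111111 → 00000000@@11111111 → (answer).

0000000000@@1111111111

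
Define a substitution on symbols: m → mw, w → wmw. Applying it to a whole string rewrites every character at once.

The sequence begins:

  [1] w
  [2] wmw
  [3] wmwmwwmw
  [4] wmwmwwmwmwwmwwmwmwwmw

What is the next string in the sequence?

φ(wmwmwwmwmwwmwwmwmwwmw) expands symbol-by-symbol to wmw mw wmw mw wmw wmw mw wmw mw wmw wmw mw wmw wmw mw wmw mw wmw wmw mw wmw; joining the 21 pieces gives the next term.

wmwmwwmwmwwmwwmwmwwmwmwwmwwmwmwwmwwmwmwwmwmwwmwwmwmwwmw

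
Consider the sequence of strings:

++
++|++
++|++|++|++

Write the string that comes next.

Every step duplicates the string with '|' between the halves.
Doubling ++|++|++|++ with '|' between the halves:

++|++|++|++|++|++|++|++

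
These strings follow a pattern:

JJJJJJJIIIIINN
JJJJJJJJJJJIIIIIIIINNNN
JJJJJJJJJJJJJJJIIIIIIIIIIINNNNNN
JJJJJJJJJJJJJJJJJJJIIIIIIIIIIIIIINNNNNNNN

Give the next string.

JJJJJJJJJJJJJJJJJJJJJJJIIIIIIIIIIIIIIIIINNNNNNNNNN

The n-th term is 4n+3 J's then 3n+2 I's then 2n N's (n = 1, 2, …).
Setting n = 5 gives 23, 17, 10 characters in each block.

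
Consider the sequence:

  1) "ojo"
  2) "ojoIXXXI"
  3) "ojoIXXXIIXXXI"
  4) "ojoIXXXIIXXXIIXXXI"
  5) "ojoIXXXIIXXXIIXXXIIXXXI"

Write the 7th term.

ojoIXXXIIXXXIIXXXIIXXXIIXXXIIXXXI

The strings grow by a fixed suffix IXXXI each time.
From ojoIXXXIIXXXIIXXXIIXXXI, 2 further steps: ojoIXXXIIXXXIIXXXIIXXXI → ojoIXXXIIXXXIIXXXIIXXXIIXXXI → (answer).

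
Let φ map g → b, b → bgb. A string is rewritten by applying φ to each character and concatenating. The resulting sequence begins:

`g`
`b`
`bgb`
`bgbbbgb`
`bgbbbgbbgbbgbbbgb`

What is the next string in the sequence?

Applying the rule to each of the 17 symbols of bgbbbgbbgbbgbbbgb gives the pieces bgb b bgb bgb bgb b bgb bgb b bgb bgb b bgb bgb bgb b bgb, which concatenate to the answer.

bgbbbgbbgbbgbbbgbbgbbbgbbgbbbgbbgbbgbbbgb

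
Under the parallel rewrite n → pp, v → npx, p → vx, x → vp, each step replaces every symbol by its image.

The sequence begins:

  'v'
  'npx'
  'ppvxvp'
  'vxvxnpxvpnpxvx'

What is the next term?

npxvpnpxvpppvxvpnpxvxppvxvpnpxvp

φ(vxvxnpxvpnpxvx) expands symbol-by-symbol to npx vp npx vp pp vx vp npx vx pp vx vp npx vp; joining the 14 pieces gives the next term.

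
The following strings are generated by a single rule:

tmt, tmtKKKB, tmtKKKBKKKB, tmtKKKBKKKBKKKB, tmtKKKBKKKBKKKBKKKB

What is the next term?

tmtKKKBKKKBKKKBKKKBKKKB

Each term is the previous one with KKKB appended.
So the next term is tmtKKKBKKKBKKKBKKKB·KKKB.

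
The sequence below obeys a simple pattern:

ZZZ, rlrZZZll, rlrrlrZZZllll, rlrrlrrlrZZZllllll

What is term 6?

s(k+1) = rlr·s(k)·ll, so each term gains rlr as a prefix and ll as a suffix.
From rlrrlrrlrZZZllllll, 2 further steps: rlrrlrrlrZZZllllll → rlrrlrrlrrlrZZZllllllll → (answer).

rlrrlrrlrrlrrlrZZZllllllllll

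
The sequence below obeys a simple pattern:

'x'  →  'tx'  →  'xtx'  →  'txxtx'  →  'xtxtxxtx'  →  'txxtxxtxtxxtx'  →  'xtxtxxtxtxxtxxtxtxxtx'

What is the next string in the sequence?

txxtxxtxtxxtxxtxtxxtxtxxtxxtxtxxtx

Each term (from the third on) is the two preceding terms concatenated in order: term 3 = x·tx = xtx.
So term 8 is txxtxxtxtxxtx·xtxtxxtxtxxtxxtxtxxtx.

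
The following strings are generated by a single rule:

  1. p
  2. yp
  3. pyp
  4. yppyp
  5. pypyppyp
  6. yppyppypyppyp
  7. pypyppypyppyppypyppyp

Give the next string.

Each term (from the third on) is the two preceding terms concatenated in order: term 3 = p·yp = pyp.
Continuing: yppyppypyppyp · pypyppypyppyppypyppyp gives term 8.

yppyppypyppyppypyppypyppyppypyppyp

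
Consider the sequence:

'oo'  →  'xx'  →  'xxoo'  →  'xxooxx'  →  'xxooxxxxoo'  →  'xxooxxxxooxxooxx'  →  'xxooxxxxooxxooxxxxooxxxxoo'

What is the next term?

This is a Fibonacci-style word recurrence s(k) = s(k−1)·s(k−2): e.g. xx·oo = xxoo.
The next term joins xxooxxxxooxxooxxxxooxxxxoo and xxooxxxxooxxooxx.

xxooxxxxooxxooxxxxooxxxxooxxooxxxxooxxooxx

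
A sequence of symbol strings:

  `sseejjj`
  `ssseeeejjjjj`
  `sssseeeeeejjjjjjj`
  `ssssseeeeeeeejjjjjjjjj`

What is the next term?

sssssseeeeeeeeeejjjjjjjjjjj

The n-th term is n+1 s's then 2n e's then 2n+1 j's (n = 1, 2, …).
At n = 5 the blocks have lengths 6, 10, 11.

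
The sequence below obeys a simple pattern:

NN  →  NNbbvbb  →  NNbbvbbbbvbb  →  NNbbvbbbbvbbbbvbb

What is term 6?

NNbbvbbbbvbbbbvbbbbvbbbbvbb

The strings grow by a fixed suffix bbvbb each time.
From NNbbvbbbbvbbbbvbb, 2 further steps: NNbbvbbbbvbbbbvbb → NNbbvbbbbvbbbbvbbbbvbb → (answer).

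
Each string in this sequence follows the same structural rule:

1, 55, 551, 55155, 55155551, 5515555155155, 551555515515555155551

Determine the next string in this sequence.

5515555155155551555515515555155155

From term 3 onward, concatenate the last term with the second-to-last: 55·1 = 551, 551·55 = 55155, …
Continuing: 551555515515555155551 · 5515555155155 gives term 8.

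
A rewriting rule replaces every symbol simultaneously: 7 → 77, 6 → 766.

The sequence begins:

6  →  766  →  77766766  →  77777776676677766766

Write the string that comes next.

φ(77777776676677766766) expands symbol-by-symbol to 77 77 77 77 77 77 77 766 766 77 766 766 77 77 77 766 766 77 766 766; joining the 20 pieces gives the next term.

777777777777777667667776676677777776676677766766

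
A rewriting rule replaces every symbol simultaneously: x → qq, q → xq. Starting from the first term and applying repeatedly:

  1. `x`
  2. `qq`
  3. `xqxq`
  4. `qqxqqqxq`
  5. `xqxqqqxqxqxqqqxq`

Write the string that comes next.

Applying the rule to each of the 16 symbols of xqxqqqxqxqxqqqxq gives the pieces qq xq qq xq xq xq qq xq qq xq qq xq xq xq qq xq, which concatenate to the answer.

qqxqqqxqxqxqqqxqqqxqqqxqxqxqqqxq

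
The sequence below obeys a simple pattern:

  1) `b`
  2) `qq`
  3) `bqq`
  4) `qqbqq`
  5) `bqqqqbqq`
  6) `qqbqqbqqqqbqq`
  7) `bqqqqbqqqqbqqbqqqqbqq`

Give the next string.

qqbqqbqqqqbqqbqqqqbqqqqbqqbqqqqbqq

Each term (from the third on) is the two preceding terms concatenated in order: term 3 = b·qq = bqq.
The next term joins qqbqqbqqqqbqq and bqqqqbqqqqbqqbqqqqbqq.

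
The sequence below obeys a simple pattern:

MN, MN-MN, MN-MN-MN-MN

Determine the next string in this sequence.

Each string is two copies of the previous one joined by '-'.
Doubling MN-MN-MN-MN with '-' between the halves:

MN-MN-MN-MN-MN-MN-MN-MN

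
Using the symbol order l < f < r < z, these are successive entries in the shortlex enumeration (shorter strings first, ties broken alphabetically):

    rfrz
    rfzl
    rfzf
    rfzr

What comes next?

rfzz

Treat rfzr as a base-4 numeral over the given alphabet and add one, carrying through any trailing z's.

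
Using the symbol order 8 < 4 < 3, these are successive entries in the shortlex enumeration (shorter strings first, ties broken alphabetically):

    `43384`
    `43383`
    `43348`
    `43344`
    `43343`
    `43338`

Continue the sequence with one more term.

43334

Find the rightmost character of 43338 below 3, bump it to the next letter, and reset everything to its right to 8.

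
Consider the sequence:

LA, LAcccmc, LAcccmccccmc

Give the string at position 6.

LAcccmccccmccccmccccmccccmc

Every step adds cccmc to the end: s(k+1) = s(k)·cccmc.
From LAcccmccccmc, 3 further steps: LAcccmccccmc → LAcccmccccmccccmc → LAcccmccccmccccmccccmc → (answer).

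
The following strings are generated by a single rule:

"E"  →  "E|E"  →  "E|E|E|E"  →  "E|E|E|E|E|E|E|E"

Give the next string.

Each string is two copies of the previous one joined by '|'.
One more doubling of E|E|E|E|E|E|E|E gives the answer.

E|E|E|E|E|E|E|E|E|E|E|E|E|E|E|E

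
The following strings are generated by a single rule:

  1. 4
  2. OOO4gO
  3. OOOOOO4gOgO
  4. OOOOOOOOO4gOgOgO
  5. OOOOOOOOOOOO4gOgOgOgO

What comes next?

OOOOOOOOOOOOOOO4gOgOgOgOgO

Each term wraps the previous one in OOO on the left and gO on the right.
One more step from OOOOOOOOOOOO4gOgOgOgO gives the answer.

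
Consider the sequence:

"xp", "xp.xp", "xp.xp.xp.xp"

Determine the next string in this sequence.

xp.xp.xp.xp.xp.xp.xp.xp

Every step duplicates the string with '.' between the halves.
One more doubling of xp.xp.xp.xp gives the answer.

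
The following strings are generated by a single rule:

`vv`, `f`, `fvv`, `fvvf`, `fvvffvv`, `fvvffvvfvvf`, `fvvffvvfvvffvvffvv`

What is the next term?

From term 3 onward, concatenate the last term with the second-to-last: f·vv = fvv, fvv·f = fvvf, …
So term 8 is fvvffvvfvvffvvffvv·fvvffvvfvvf.

fvvffvvfvvffvvffvvfvvffvvfvvf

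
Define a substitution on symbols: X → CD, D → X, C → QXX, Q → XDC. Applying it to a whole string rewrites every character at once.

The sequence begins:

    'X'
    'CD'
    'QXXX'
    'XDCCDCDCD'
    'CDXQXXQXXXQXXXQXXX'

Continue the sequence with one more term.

φ(CDXQXXQXXXQXXXQXXX) expands symbol-by-symbol to QXX X CD XDC CD CD XDC CD CD CD XDC CD CD CD XDC CD CD CD; joining the 18 pieces gives the next term.

QXXXCDXDCCDCDXDCCDCDCDXDCCDCDCDXDCCDCDCD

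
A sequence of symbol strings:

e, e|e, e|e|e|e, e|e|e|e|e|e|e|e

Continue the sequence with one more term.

Every step duplicates the string with '|' between the halves.
One more doubling of e|e|e|e|e|e|e|e gives the answer.

e|e|e|e|e|e|e|e|e|e|e|e|e|e|e|e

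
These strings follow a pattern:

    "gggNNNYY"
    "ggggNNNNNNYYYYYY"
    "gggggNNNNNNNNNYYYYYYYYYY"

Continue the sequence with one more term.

ggggggNNNNNNNNNNNNYYYYYYYYYYYYYY

Each string has the form g^{n+2} N^{3n} Y^{4n-2} (n = 1, 2, …).
Setting n = 4 gives 6, 12, 14 characters in each block.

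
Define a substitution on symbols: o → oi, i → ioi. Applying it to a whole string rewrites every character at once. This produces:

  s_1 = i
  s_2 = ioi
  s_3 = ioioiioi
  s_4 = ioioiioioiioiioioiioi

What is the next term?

ioioiioioiioiioioiioioiioiioioiioiioioiioioiioiioioiioi

φ(ioioiioioiioiioioiioi) expands symbol-by-symbol to ioi oi ioi oi ioi ioi oi ioi oi ioi ioi oi ioi ioi oi ioi oi ioi ioi oi ioi; joining the 21 pieces gives the next term.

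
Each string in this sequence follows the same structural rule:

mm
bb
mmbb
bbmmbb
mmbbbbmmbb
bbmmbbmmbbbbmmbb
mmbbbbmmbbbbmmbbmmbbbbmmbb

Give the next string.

Each term (from the third on) is the two preceding terms concatenated in order: term 3 = mm·bb = mmbb.
The next term joins bbmmbbmmbbbbmmbb and mmbbbbmmbbbbmmbbmmbbbbmmbb.

bbmmbbmmbbbbmmbbmmbbbbmmbbbbmmbbmmbbbbmmbb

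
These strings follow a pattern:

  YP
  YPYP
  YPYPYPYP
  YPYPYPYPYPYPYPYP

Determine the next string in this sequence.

YPYPYPYPYPYPYPYPYPYPYPYPYPYPYPYP

s(k+1) = s(k)·s(k) — each term doubles the last.
So the next term is two copies of YPYPYPYPYPYPYPYP.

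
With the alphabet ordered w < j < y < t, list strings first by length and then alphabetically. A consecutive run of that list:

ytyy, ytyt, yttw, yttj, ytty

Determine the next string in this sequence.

The successor of ytty increments the rightmost position that isn't already t and resets every position after it to w.

yttt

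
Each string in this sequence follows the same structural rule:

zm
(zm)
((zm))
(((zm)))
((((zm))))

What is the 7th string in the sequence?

s(k+1) = (·s(k)·), so each term gains ( as a prefix and ) as a suffix.
From ((((zm)))), 2 further steps: ((((zm)))) → (((((zm))))) → (answer).

((((((zm))))))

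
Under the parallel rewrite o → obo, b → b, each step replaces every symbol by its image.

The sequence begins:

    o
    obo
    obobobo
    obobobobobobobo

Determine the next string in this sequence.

Replace each of the 15 characters of obobobobobobobo in place — obo b obo b obo b obo b obo b obo b obo b obo — and concatenate.

obobobobobobobobobobobobobobobo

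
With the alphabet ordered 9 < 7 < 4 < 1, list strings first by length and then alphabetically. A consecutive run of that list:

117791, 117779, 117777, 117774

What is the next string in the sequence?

Find the rightmost character of 117774 below 1, bump it to the next letter, and reset everything to its right to 9.

117771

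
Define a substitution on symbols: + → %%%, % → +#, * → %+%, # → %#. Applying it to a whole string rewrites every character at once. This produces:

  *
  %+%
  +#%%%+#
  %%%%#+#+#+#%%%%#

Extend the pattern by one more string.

+#+#+#+#%#%%%%#%%%%#%%%%#+#+#+#+#%#

Applying the rule to each of the 16 symbols of %%%%#+#+#+#%%%%# gives the pieces +# +# +# +# %# %%% %# %%% %# %%% %# +# +# +# +# %#, which concatenate to the answer.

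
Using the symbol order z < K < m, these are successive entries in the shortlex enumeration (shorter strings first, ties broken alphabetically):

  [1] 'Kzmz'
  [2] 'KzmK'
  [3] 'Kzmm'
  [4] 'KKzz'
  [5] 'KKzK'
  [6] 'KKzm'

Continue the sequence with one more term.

KKKz

Treat KKzm as a base-3 numeral over the given alphabet and add one, carrying through any trailing m's.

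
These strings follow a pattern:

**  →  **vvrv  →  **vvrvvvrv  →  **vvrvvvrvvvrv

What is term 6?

**vvrvvvrvvvrvvvrvvvrv

Every step adds vvrv to the end: s(k+1) = s(k)·vvrv.
From **vvrvvvrvvvrv, 2 further steps: **vvrvvvrvvvrv → **vvrvvvrvvvrvvvrv → (answer).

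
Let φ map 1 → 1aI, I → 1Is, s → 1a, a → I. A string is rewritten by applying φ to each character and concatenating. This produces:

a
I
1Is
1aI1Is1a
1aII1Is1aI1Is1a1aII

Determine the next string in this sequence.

1aII1Is1Is1aI1Is1a1aII1Is1aI1Is1a1aII1aII1Is1Is

Replace each of the 19 characters of 1aII1Is1aI1Is1a1aII in place — 1aI I 1Is 1Is 1aI 1Is 1a 1aI I 1Is 1aI 1Is 1a 1aI I 1aI I 1Is 1Is — and concatenate.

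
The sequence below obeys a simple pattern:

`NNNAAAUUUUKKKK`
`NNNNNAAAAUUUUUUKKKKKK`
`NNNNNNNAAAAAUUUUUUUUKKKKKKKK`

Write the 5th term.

NNNNNNNNNNNAAAAAAAUUUUUUUUUUUUKKKKKKKKKKKK

Term n consists of 2n+1 N's, followed by n+2 A's, followed by 2n+2 U's, followed by 2n+2 K's (n = 1, 2, …).
Setting n = 5 gives 11, 7, 12, 12 characters in each block.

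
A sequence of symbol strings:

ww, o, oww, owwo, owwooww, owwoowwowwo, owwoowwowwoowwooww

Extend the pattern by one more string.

owwoowwowwoowwoowwowwoowwowwo

This is a Fibonacci-style word recurrence s(k) = s(k−1)·s(k−2): e.g. o·ww = oww.
Continuing: owwoowwowwoowwooww · owwoowwowwo gives term 8.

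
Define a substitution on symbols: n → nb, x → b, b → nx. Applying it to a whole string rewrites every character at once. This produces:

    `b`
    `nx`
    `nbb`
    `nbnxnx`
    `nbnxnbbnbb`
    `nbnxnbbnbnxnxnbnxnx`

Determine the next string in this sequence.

Replace each of the 19 characters of nbnxnbbnbnxnxnbnxnx in place — nb nx nb b nb nx nx nb nx nb b nb b nb nx nb b nb b — and concatenate.

nbnxnbbnbnxnxnbnxnbbnbbnbnxnbbnbb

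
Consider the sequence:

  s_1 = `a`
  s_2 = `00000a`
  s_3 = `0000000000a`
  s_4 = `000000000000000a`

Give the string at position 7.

The strings grow by a fixed prefix 00000 each time.
From 000000000000000a, 3 further steps: 000000000000000a → 00000000000000000000a → 0000000000000000000000000a → (answer).

000000000000000000000000000000a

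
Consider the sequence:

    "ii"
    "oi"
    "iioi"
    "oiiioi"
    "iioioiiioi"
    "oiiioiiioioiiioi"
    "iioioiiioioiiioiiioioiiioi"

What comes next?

From term 3 onward, concatenate the second-to-last term with the last: ii·oi = iioi, oi·iioi = oiiioi, …
Continuing: oiiioiiioioiiioi · iioioiiioioiiioiiioioiiioi gives term 8.

oiiioiiioioiiioiiioioiiioioiiioiiioioiiioi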